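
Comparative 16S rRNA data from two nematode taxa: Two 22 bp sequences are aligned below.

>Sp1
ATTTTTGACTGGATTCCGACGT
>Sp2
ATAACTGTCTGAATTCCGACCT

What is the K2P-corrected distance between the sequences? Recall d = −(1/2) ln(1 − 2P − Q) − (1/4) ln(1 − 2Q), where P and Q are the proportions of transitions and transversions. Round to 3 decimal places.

0.339

Of 22 sites, 2 differences are transitions and 4 are transversions, so P = 2/22 ≈ 0.090909 and Q = 4/22 ≈ 0.181818.
Under the Kimura two-parameter model, d = −½ ln(1 − 2P − Q) − ¼ ln(1 − 2Q).
1 − 2P − Q = 0.636364, giving −½ ln(0.636364) = 0.225992.
1 − 2Q = 0.636364, giving −¼ ln(0.636364) = 0.112996.
d = 0.225992 + 0.112996 = 0.338988.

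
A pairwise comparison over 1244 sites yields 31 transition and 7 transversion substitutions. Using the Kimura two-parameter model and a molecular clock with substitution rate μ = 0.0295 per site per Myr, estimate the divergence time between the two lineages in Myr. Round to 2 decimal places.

0.53

P = 31/1244 ≈ 0.02492 and Q = 7/1244 ≈ 0.005627.
Under the Kimura two-parameter model, d = −½ ln(1 − 2P − Q) − ¼ ln(1 − 2Q).
1 − 2P − Q = 0.944533, giving −½ ln(0.944533) = 0.028532.
1 − 2Q = 0.988746, giving −¼ ln(0.988746) = 0.002829.
d = 0.028532 + 0.002829 = 0.031361.
Under a molecular clock d = 2μt, so t = d/(2μ) = 0.031361 / (2 × 0.0295) = 0.53 Myr.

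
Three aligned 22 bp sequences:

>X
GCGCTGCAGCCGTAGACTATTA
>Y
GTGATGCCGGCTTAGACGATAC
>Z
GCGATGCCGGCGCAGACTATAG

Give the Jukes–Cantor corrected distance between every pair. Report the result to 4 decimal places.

d(X,Y) = 0.4975, d(X,Z) = 0.3390, d(Y,Z) = 0.2708

X–Y: 8/22 sites differ → p ≈ 0.363636, d = −0.75 ln(1 − 0.484848) = 0.497470 ≈ 0.4975.
X–Z: 6/22 sites differ → p ≈ 0.272727, d = −0.75 ln(1 − 0.363636) = 0.338988 ≈ 0.3390.
Y–Z: 5/22 sites differ → p ≈ 0.227273, d = −0.75 ln(1 − 0.303031) = 0.270761 ≈ 0.2708.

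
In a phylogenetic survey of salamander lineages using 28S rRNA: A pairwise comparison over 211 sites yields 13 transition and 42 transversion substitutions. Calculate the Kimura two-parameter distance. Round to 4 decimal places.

0.3214

P = 13/211 ≈ 0.061611 and Q = 42/211 ≈ 0.199052.
Under the Kimura two-parameter model, d = −½ ln(1 − 2P − Q) − ¼ ln(1 − 2Q).
1 − 2P − Q = 0.677726, giving −½ ln(0.677726) = 0.194506.
1 − 2Q = 0.601896, giving −¼ ln(0.601896) = 0.126918.
d = 0.194506 + 0.126918 = 0.321424.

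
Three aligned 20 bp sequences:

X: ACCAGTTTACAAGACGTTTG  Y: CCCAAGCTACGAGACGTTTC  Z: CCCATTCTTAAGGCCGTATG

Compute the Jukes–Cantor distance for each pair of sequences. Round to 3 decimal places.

d(X,Y) = 0.383, d(X,Z) = 0.572, d(Y,Z) = 0.687

X–Y: 6/20 sites differ → p = 0.3, d = −0.75 ln(1 − 0.4) = 0.383119 ≈ 0.383.
X–Z: 8/20 sites differ → p = 0.4, d = −0.75 ln(1 − 0.533333) = 0.571605 ≈ 0.572.
Y–Z: 9/20 sites differ → p = 0.45, d = −0.75 ln(1 − 0.6) = 0.687218 ≈ 0.687.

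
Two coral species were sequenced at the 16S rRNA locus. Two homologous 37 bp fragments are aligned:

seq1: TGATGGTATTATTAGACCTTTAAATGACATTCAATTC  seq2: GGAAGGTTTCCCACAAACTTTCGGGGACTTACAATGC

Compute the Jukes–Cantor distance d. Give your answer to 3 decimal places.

The sequences differ at 17 of 37 sites, so p = 17/37 ≈ 0.459459.
d = −(3/4) ln(1 − 4p/3) = −0.75 ln(1 − 0.612612) = −0.75 ln(0.387388)
  = −0.75 × (-0.948329) = 0.711247 substitutions/site.

0.711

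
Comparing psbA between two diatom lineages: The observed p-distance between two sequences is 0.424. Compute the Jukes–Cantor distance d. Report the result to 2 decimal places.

d = −(3/4) ln(1 − 4p/3) = −0.75 ln(1 − 0.565333) = −0.75 ln(0.434667)
  = −0.75 × (-0.833175) = 0.624881 substitutions/site.

0.62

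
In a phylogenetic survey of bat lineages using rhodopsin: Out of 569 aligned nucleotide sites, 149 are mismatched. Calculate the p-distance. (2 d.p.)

p = 149/569 = 0.261862… ≈ 0.26 (to 2 d.p.).

0.26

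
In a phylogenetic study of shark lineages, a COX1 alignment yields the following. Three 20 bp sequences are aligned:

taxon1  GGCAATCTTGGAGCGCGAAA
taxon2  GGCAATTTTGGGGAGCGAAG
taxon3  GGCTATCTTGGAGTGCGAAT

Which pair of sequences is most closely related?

taxon1–taxon2: 4/20 differ, p = 0.200, d = 0.233.
taxon1–taxon3: 3/20 differ, p = 0.150, d = 0.167.
taxon2–taxon3: 5/20 differ, p = 0.250, d = 0.304.
The smallest distance is between taxon1 and taxon3.

taxon1 and taxon3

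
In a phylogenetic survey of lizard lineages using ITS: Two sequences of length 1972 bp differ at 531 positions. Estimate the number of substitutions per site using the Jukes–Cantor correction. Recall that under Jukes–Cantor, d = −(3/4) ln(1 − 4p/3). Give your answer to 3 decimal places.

p = 531/1972 ≈ 0.26927.
d = −(3/4) ln(1 − 4p/3) = −0.75 ln(1 − 0.359027) = −0.75 ln(0.640973)
  = −0.75 × (-0.444768) = 0.333576 substitutions/site.

0.334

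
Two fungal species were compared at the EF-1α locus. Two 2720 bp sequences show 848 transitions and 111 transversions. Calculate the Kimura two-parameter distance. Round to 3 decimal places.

0.567

P = 848/2720 ≈ 0.311765 and Q = 111/2720 ≈ 0.040809.
Under the Kimura two-parameter model, d = −½ ln(1 − 2P − Q) − ¼ ln(1 − 2Q).
1 − 2P − Q = 0.335661, giving −½ ln(0.335661) = 0.545827.
1 − 2Q = 0.918382, giving −¼ ln(0.918382) = 0.021285.
d = 0.545827 + 0.021285 = 0.567112.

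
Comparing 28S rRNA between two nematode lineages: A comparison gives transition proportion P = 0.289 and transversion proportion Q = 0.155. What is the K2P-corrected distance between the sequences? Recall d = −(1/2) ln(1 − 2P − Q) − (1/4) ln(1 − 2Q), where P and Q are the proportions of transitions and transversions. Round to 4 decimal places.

0.7530

Under the Kimura two-parameter model, d = −½ ln(1 − 2P − Q) − ¼ ln(1 − 2Q).
1 − 2P − Q = 0.267, giving −½ ln(0.267) = 0.660253.
1 − 2Q = 0.69, giving −¼ ln(0.69) = 0.092766.
d = 0.660253 + 0.092766 = 0.753019.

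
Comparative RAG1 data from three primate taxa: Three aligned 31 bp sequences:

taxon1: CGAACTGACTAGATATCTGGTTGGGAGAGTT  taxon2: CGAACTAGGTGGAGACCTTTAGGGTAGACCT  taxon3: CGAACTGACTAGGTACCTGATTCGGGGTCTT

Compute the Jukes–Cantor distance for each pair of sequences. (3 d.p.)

d(taxon1,taxon2) = 0.614, d(taxon1,taxon3) = 0.269, d(taxon2,taxon3) = 0.777

taxon1–taxon2: 13/31 sites differ → p ≈ 0.419355, d = −0.75 ln(1 − 0.55914) = 0.614271 ≈ 0.614.
taxon1–taxon3: 7/31 sites differ → p ≈ 0.225806, d = −0.75 ln(1 − 0.301075) = 0.268659 ≈ 0.269.
taxon2–taxon3: 15/31 sites differ → p ≈ 0.483871, d = −0.75 ln(1 − 0.645161) = 0.777068 ≈ 0.777.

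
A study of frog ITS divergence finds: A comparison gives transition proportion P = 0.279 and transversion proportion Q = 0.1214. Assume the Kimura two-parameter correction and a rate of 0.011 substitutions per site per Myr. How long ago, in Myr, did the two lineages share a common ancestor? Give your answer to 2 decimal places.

Under the Kimura two-parameter model, d = −½ ln(1 − 2P − Q) − ¼ ln(1 − 2Q).
1 − 2P − Q = 0.3206, giving −½ ln(0.3206) = 0.568781.
1 − 2Q = 0.7572, giving −¼ ln(0.7572) = 0.069532.
d = 0.568781 + 0.069532 = 0.638313.
Under a molecular clock d = 2μt, so t = d/(2μ) = 0.638313 / (2 × 0.011) = 29.01 Myr.

29.01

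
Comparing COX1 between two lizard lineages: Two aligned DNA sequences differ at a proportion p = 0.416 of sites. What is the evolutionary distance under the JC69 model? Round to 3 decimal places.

d = −(3/4) ln(1 − 4p/3) = −0.75 ln(1 − 0.554667) = −0.75 ln(0.445333)
  = −0.75 × (-0.808933) = 0.606700 substitutions/site.

0.607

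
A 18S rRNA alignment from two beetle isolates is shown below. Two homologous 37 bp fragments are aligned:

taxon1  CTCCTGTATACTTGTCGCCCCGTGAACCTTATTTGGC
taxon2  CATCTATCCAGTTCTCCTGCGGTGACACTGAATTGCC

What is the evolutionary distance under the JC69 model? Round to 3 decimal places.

0.645

The sequences differ at 16 of 37 sites, so p = 16/37 ≈ 0.432432.
d = −(3/4) ln(1 − 4p/3) = −0.75 ln(1 − 0.576576) = −0.75 ln(0.423424)
  = −0.75 × (-0.859381) = 0.644536 substitutions/site.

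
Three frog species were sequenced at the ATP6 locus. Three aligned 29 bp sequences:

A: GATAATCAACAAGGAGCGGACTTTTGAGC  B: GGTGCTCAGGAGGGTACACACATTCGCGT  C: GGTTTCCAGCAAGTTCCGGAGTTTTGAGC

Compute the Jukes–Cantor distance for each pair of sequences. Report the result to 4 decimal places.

d(A,B) = 0.7739, d(A,C) = 0.4006, d(B,C) = 0.7739

A–B: 14/29 sites differ → p ≈ 0.482759, d = −0.75 ln(1 − 0.643679) = 0.773942 ≈ 0.7739.
A–C: 9/29 sites differ → p ≈ 0.310345, d = −0.75 ln(1 − 0.413793) = 0.400562 ≈ 0.4006.
B–C: 14/29 sites differ → p ≈ 0.482759, d = −0.75 ln(1 − 0.643679) = 0.773942 ≈ 0.7739.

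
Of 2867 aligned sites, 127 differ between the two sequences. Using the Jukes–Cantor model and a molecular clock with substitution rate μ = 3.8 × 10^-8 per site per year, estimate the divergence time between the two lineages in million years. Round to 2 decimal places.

p = 127/2867 ≈ 0.044297.
d = −(3/4) ln(1 − 4p/3) = −0.75 ln(1 − 0.059063) = −0.75 ln(0.940937)
  = −0.75 × (-0.060879) = 0.045659 substitutions/site.
Under a molecular clock d = 2μt, so t = d/(2μ) = 0.045659 / (2 × 3.8 × 10^-8) = 0.60 million years.

0.60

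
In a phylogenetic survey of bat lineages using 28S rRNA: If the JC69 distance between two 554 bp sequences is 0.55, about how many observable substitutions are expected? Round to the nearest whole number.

Invert JC69: p = (3/4)(1 − e^(−4d/3)) = 0.75 × (1 − e^(-0.733333)) = 0.75 × (1 − 0.480305) = 0.389771.
Expected differing sites = pL ≈ 0.389771 × 554 = 215.933134 ≈ 216.

216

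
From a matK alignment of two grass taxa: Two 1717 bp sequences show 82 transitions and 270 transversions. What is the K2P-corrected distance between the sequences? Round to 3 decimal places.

P = 82/1717 ≈ 0.047758 and Q = 270/1717 ≈ 0.157251.
Under the Kimura two-parameter model, d = −½ ln(1 − 2P − Q) − ¼ ln(1 − 2Q).
1 − 2P − Q = 0.747233, giving −½ ln(0.747233) = 0.145689.
1 − 2Q = 0.685498, giving −¼ ln(0.685498) = 0.094402.
d = 0.145689 + 0.094402 = 0.240091.

0.240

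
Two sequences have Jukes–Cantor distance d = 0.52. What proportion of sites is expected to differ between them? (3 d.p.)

p = (3/4)(1 − e^(−4d/3)) = 0.75 × (1 − e^(-0.693333)) = 0.75 × (1 − 0.499907) = 0.375070.

0.375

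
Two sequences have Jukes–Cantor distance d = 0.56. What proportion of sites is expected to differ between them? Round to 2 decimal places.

p = (3/4)(1 − e^(−4d/3)) = 0.75 × (1 − e^(-0.746667)) = 0.75 × (1 − 0.473944) = 0.394542.

0.39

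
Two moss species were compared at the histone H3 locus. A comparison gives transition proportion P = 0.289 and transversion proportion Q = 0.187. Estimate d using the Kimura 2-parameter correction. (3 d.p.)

Under the Kimura two-parameter model, d = −½ ln(1 − 2P − Q) − ¼ ln(1 − 2Q).
1 − 2P − Q = 0.235, giving −½ ln(0.235) = 0.724085.
1 − 2Q = 0.626, giving −¼ ln(0.626) = 0.117101.
d = 0.724085 + 0.117101 = 0.841186.

0.841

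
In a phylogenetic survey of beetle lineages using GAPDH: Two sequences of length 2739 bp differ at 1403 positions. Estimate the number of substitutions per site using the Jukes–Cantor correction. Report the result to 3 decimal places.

0.862

p = 1403/2739 ≈ 0.512231.
d = −(3/4) ln(1 − 4p/3) = −0.75 ln(1 − 0.682975) = −0.75 ln(0.317025)
  = −0.75 × (-1.148775) = 0.861581 substitutions/site.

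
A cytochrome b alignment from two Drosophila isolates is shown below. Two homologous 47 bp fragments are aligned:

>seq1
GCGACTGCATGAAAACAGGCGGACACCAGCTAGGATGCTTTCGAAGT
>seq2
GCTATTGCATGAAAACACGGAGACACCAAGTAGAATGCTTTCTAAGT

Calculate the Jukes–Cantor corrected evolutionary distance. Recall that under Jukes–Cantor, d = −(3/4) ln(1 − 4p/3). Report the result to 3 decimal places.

The sequences differ at 9 of 47 sites (3, 5, 18, 20, 21, 29, 30, 34, 43), so p = 9/47 ≈ 0.191489.
d = −(3/4) ln(1 − 4p/3) = −0.75 ln(1 − 0.255319) = −0.75 ln(0.744681)
  = −0.75 × (-0.294799) = 0.221099 substitutions/site.

0.221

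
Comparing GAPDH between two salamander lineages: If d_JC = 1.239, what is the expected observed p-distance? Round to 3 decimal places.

p = (3/4)(1 − e^(−4d/3)) = 0.75 × (1 − e^(-1.652)) = 0.75 × (1 − 0.191666) = 0.606251.

0.606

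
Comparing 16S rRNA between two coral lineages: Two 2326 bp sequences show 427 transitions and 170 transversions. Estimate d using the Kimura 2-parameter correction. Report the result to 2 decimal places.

P = 427/2326 ≈ 0.183577 and Q = 170/2326 ≈ 0.073087.
Under the Kimura two-parameter model, d = −½ ln(1 − 2P − Q) − ¼ ln(1 − 2Q).
1 − 2P − Q = 0.559759, giving −½ ln(0.559759) = 0.290124.
1 − 2Q = 0.853826, giving −¼ ln(0.853826) = 0.039507.
d = 0.290124 + 0.039507 = 0.329631.

0.33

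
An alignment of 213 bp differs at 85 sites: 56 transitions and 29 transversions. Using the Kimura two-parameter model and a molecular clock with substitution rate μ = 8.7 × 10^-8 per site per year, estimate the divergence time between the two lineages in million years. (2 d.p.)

P = 56/213 ≈ 0.262911 and Q = 29/213 ≈ 0.13615.
Under the Kimura two-parameter model, d = −½ ln(1 − 2P − Q) − ¼ ln(1 − 2Q).
1 − 2P − Q = 0.338028, giving −½ ln(0.338028) = 0.542313.
1 − 2Q = 0.7277, giving −¼ ln(0.7277) = 0.079467.
d = 0.542313 + 0.079467 = 0.621780.
Under a molecular clock d = 2μt, so t = d/(2μ) = 0.621780 / (2 × 8.7 × 10^-8) = 3.57 million years.

3.57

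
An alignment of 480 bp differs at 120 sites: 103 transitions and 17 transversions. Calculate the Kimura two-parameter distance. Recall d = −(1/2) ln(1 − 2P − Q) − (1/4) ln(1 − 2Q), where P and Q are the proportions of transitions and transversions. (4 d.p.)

P = 103/480 ≈ 0.214583 and Q = 17/480 ≈ 0.035417.
Under the Kimura two-parameter model, d = −½ ln(1 − 2P − Q) − ¼ ln(1 − 2Q).
1 − 2P − Q = 0.535417, giving −½ ln(0.535417) = 0.312355.
1 − 2Q = 0.929166, giving −¼ ln(0.929166) = 0.018367.
d = 0.312355 + 0.018367 = 0.330722.

0.3307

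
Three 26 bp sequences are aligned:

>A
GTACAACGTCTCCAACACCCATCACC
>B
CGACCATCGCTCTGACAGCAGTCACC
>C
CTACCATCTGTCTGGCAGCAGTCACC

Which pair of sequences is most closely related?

B and C

A–B: 11/26 differ, p = 0.423, d = 0.623.
A–C: 11/26 differ, p = 0.423, d = 0.623.
B–C: 4/26 differ, p = 0.154, d = 0.172.
The smallest distance is between B and C.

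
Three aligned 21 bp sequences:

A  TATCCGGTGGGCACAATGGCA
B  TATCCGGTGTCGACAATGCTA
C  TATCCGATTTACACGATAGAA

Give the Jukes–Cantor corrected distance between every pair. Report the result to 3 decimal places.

d(A,B) = 0.286, d(A,C) = 0.441, d(B,C) = 0.532

A–B: 5/21 sites differ → p ≈ 0.238095, d = −0.75 ln(1 − 0.31746) = 0.286451 ≈ 0.286.
A–C: 7/21 sites differ → p ≈ 0.333333, d = −0.75 ln(1 − 0.444444) = 0.440839 ≈ 0.441.
B–C: 8/21 sites differ → p ≈ 0.380952, d = −0.75 ln(1 − 0.507936) = 0.531860 ≈ 0.532.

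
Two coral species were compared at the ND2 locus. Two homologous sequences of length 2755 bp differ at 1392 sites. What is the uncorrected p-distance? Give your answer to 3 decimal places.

p = 1392/2755 = 0.505263… ≈ 0.505 (to 3 d.p.).

0.505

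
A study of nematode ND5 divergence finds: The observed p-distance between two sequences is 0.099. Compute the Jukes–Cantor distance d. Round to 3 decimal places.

0.106

d = −(3/4) ln(1 − 4p/3) = −0.75 ln(1 − 0.132) = −0.75 ln(0.868)
  = −0.75 × (-0.141564) = 0.106173 substitutions/site.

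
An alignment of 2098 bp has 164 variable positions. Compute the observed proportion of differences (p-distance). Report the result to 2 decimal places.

p = 164/2098 = 0.078169… ≈ 0.08 (to 2 d.p.).

0.08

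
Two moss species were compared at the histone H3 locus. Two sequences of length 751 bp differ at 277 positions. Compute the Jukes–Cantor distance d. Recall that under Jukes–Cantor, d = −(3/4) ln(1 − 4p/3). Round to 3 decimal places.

p = 277/751 ≈ 0.368842.
d = −(3/4) ln(1 − 4p/3) = −0.75 ln(1 − 0.491789) = −0.75 ln(0.508211)
  = −0.75 × (-0.676859) = 0.507644 substitutions/site.

0.508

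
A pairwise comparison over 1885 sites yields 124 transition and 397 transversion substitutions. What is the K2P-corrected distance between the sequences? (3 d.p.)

0.346

P = 124/1885 ≈ 0.065782 and Q = 397/1885 ≈ 0.21061.
Under the Kimura two-parameter model, d = −½ ln(1 − 2P − Q) − ¼ ln(1 − 2Q).
1 − 2P − Q = 0.657826, giving −½ ln(0.657826) = 0.209407.
1 − 2Q = 0.57878, giving −¼ ln(0.57878) = 0.136708.
d = 0.209407 + 0.136708 = 0.346115.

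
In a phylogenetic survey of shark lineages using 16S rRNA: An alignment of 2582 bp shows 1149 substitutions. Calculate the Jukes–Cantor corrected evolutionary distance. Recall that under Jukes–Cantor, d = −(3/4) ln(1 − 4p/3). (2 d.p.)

p = 1149/2582 ≈ 0.445004.
d = −(3/4) ln(1 − 4p/3) = −0.75 ln(1 − 0.593339) = −0.75 ln(0.406661)
  = −0.75 × (-0.899775) = 0.674831 substitutions/site.

0.67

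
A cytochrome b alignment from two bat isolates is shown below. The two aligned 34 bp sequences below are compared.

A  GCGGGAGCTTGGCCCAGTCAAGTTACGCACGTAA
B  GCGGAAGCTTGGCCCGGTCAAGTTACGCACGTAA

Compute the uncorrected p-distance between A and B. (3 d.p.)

The sequences differ at 2 of 34 positions (sites 5, 16).
p = 2/34 = 0.058823… ≈ 0.059 (to 3 d.p.).

0.059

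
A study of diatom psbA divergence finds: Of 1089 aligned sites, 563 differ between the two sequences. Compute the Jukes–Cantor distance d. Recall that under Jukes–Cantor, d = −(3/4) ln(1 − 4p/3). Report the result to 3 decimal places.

0.877

p = 563/1089 ≈ 0.516988.
d = −(3/4) ln(1 − 4p/3) = −0.75 ln(1 − 0.689317) = −0.75 ln(0.310683)
  = −0.75 × (-1.168982) = 0.876737 substitutions/site.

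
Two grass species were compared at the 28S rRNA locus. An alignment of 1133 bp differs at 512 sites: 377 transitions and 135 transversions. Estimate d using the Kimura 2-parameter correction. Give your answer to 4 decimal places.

0.8358

P = 377/1133 ≈ 0.332745 and Q = 135/1133 ≈ 0.119153.
Under the Kimura two-parameter model, d = −½ ln(1 − 2P − Q) − ¼ ln(1 − 2Q).
1 − 2P − Q = 0.215357, giving −½ ln(0.215357) = 0.767729.
1 − 2Q = 0.761694, giving −¼ ln(0.761694) = 0.068053.
d = 0.767729 + 0.068053 = 0.835782.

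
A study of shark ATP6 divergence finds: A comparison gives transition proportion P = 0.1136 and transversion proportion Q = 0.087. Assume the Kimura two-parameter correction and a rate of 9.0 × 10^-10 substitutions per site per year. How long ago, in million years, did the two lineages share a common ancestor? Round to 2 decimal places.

Under the Kimura two-parameter model, d = −½ ln(1 − 2P − Q) − ¼ ln(1 − 2Q).
1 − 2P − Q = 0.6858, giving −½ ln(0.6858) = 0.188585.
1 − 2Q = 0.826, giving −¼ ln(0.826) = 0.047790.
d = 0.188585 + 0.047790 = 0.236375.
Under a molecular clock d = 2μt, so t = d/(2μ) = 0.236375 / (2 × 9.0 × 10^-10) = 131.32 million years.

131.32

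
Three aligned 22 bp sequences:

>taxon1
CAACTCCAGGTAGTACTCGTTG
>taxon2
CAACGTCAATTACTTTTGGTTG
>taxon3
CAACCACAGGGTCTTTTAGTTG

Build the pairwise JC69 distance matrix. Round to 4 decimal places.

d(taxon1,taxon2) = 0.4975, d(taxon1,taxon3) = 0.4975, d(taxon2,taxon3) = 0.4141

taxon1–taxon2: 8/22 sites differ → p ≈ 0.363636, d = −0.75 ln(1 − 0.484848) = 0.497470 ≈ 0.4975.
taxon1–taxon3: 8/22 sites differ → p ≈ 0.363636, d = −0.75 ln(1 − 0.484848) = 0.497470 ≈ 0.4975.
taxon2–taxon3: 7/22 sites differ → p ≈ 0.318182, d = −0.75 ln(1 − 0.424243) = 0.414052 ≈ 0.4141.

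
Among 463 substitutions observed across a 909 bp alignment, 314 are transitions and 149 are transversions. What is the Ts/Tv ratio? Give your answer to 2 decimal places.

R = 314/149 = 2.107382… ≈ 2.11 (to 2 d.p.).

2.11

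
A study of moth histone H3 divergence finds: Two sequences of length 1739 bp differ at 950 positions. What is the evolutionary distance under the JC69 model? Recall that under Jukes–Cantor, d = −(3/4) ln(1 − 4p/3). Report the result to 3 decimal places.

0.978

p = 950/1739 ≈ 0.546291.
d = −(3/4) ln(1 − 4p/3) = −0.75 ln(1 − 0.728388) = −0.75 ln(0.271612)
  = −0.75 × (-1.303381) = 0.977536 substitutions/site.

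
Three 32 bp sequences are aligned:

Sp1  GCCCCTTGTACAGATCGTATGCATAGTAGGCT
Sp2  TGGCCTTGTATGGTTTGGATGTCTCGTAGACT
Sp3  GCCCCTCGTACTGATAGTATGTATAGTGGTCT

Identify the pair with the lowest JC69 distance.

Sp1 and Sp3

Sp1–Sp2: 12/32 differ, p = 0.375, d = 0.520.
Sp1–Sp3: 6/32 differ, p = 0.188, d = 0.216.
Sp2–Sp3: 13/32 differ, p = 0.406, d = 0.585.
The smallest distance is between Sp1 and Sp3.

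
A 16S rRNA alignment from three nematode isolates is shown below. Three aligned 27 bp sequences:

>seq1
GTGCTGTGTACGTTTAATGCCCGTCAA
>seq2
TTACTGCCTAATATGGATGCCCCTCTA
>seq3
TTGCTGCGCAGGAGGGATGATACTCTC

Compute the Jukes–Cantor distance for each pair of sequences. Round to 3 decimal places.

d(seq1,seq2) = 0.588, d(seq1,seq3) = 0.882, d(seq2,seq3) = 0.511

seq1–seq2: 11/27 sites differ → p ≈ 0.407407, d = −0.75 ln(1 − 0.543209) = 0.587647 ≈ 0.588.
seq1–seq3: 14/27 sites differ → p ≈ 0.518519, d = −0.75 ln(1 − 0.691359) = 0.881682 ≈ 0.882.
seq2–seq3: 10/27 sites differ → p ≈ 0.37037, d = −0.75 ln(1 − 0.493827) = 0.510658 ≈ 0.511.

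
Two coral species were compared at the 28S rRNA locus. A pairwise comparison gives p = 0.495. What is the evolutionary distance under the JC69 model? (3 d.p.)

d = −(3/4) ln(1 − 4p/3) = −0.75 ln(1 − 0.66) = −0.75 ln(0.34)
  = −0.75 × (-1.078810) = 0.809108 substitutions/site.

0.809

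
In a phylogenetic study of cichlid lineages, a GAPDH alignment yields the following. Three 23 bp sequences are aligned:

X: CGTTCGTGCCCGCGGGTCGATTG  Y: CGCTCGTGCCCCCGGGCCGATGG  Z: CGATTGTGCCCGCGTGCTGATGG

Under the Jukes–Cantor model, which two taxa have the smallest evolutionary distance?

X and Y

X–Y: 4/23 differ, p = 0.174, d = 0.198.
X–Z: 6/23 differ, p = 0.261, d = 0.321.
Y–Z: 5/23 differ, p = 0.217, d = 0.257.
The smallest distance is between X and Y.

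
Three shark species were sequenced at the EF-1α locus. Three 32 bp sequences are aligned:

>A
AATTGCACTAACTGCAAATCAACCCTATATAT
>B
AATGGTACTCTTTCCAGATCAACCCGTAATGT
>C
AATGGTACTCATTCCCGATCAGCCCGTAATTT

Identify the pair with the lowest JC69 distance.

B and C

A–B: 11/32 differ, p = 0.344, d = 0.460.
A–C: 12/32 differ, p = 0.375, d = 0.520.
B–C: 4/32 differ, p = 0.125, d = 0.137.
The smallest distance is between B and C.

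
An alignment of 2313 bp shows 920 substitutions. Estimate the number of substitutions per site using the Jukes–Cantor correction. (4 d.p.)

0.5668

p = 920/2313 ≈ 0.397752.
d = −(3/4) ln(1 − 4p/3) = −0.75 ln(1 − 0.530336) = −0.75 ln(0.469664)
  = −0.75 × (-0.755738) = 0.566804 substitutions/site.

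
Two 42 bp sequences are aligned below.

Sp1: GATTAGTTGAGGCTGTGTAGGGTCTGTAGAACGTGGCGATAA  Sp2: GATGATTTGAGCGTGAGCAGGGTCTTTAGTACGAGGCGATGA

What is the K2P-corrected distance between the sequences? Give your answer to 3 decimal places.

Of 42 sites, 2 differences are transitions and 8 are transversions, so P = 2/42 ≈ 0.047619 and Q = 8/42 ≈ 0.190476.
Under the Kimura two-parameter model, d = −½ ln(1 − 2P − Q) − ¼ ln(1 − 2Q).
1 − 2P − Q = 0.714286, giving −½ ln(0.714286) = 0.168236.
1 − 2Q = 0.619048, giving −¼ ln(0.619048) = 0.119893.
d = 0.168236 + 0.119893 = 0.288129.

0.288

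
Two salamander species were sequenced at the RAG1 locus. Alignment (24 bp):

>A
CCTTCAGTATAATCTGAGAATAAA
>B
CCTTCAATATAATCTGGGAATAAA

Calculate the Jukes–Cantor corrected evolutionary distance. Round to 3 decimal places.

0.088

The sequences differ at 2 of 24 sites (7, 17), so p = 2/24 ≈ 0.083333.
d = −(3/4) ln(1 − 4p/3) = −0.75 ln(1 − 0.111111) = −0.75 ln(0.888889)
  = −0.75 × (-0.117783) = 0.088337 substitutions/site.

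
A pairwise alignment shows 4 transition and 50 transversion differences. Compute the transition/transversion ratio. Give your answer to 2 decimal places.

R = 4/50 = 0.08.

0.08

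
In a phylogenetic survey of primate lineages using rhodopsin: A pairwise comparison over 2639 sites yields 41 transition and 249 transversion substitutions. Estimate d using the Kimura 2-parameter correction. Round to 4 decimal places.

0.1193

P = 41/2639 ≈ 0.015536 and Q = 249/2639 ≈ 0.094354.
Under the Kimura two-parameter model, d = −½ ln(1 − 2P − Q) − ¼ ln(1 − 2Q).
1 − 2P − Q = 0.874574, giving −½ ln(0.874574) = 0.067009.
1 − 2Q = 0.811292, giving −¼ ln(0.811292) = 0.052282.
d = 0.067009 + 0.052282 = 0.119291.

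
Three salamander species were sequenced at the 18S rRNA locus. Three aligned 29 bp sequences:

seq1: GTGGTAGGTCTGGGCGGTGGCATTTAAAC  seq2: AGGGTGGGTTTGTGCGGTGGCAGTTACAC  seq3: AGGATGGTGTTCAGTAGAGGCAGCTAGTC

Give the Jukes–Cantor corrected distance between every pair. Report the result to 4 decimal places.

seq1–seq2: 7/29 sites differ → p ≈ 0.241379, d = −0.75 ln(1 − 0.321839) = 0.291278 ≈ 0.2913.
seq1–seq3: 16/29 sites differ → p ≈ 0.551724, d = −0.75 ln(1 − 0.735632) = 0.997810 ≈ 0.9978.
seq2–seq3: 11/29 sites differ → p ≈ 0.37931, d = −0.75 ln(1 − 0.505747) = 0.528531 ≈ 0.5285.

d(seq1,seq2) = 0.2913, d(seq1,seq3) = 0.9978, d(seq2,seq3) = 0.5285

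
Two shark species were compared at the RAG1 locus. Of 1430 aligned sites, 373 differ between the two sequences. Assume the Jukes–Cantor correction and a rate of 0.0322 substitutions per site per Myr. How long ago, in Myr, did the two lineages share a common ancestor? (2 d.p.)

p = 373/1430 ≈ 0.260839.
d = −(3/4) ln(1 − 4p/3) = −0.75 ln(1 − 0.347785) = −0.75 ln(0.652215)
  = −0.75 × (-0.427381) = 0.320536 substitutions/site.
Under a molecular clock d = 2μt, so t = d/(2μ) = 0.320536 / (2 × 0.0322) = 4.98 Myr.

4.98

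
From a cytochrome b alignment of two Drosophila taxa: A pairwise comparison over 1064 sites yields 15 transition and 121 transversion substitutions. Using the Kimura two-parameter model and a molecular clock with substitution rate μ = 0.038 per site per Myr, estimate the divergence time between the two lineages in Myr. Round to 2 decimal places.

1.86

P = 15/1064 ≈ 0.014098 and Q = 121/1064 ≈ 0.113722.
Under the Kimura two-parameter model, d = −½ ln(1 − 2P − Q) − ¼ ln(1 − 2Q).
1 − 2P − Q = 0.858082, giving −½ ln(0.858082) = 0.076528.
1 − 2Q = 0.772556, giving −¼ ln(0.772556) = 0.064513.
d = 0.076528 + 0.064513 = 0.141041.
Under a molecular clock d = 2μt, so t = d/(2μ) = 0.141041 / (2 × 0.038) = 1.86 Myr.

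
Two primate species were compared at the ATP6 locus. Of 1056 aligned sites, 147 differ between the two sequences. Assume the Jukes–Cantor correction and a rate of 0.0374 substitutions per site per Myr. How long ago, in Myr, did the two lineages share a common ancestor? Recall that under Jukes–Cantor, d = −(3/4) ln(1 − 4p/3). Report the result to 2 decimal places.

p = 147/1056 ≈ 0.139205.
d = −(3/4) ln(1 − 4p/3) = −0.75 ln(1 − 0.185607) = −0.75 ln(0.814393)
  = −0.75 × (-0.205312) = 0.153984 substitutions/site.
Under a molecular clock d = 2μt, so t = d/(2μ) = 0.153984 / (2 × 0.0374) = 2.06 Myr.

2.06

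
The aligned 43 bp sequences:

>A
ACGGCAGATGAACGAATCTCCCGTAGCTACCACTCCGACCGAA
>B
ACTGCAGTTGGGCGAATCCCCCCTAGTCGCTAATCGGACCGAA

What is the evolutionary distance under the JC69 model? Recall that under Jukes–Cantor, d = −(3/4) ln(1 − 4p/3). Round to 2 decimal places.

0.35

The sequences differ at 12 of 43 sites, so p = 12/43 ≈ 0.27907.
d = −(3/4) ln(1 − 4p/3) = −0.75 ln(1 − 0.372093) = −0.75 ln(0.627907)
  = −0.75 × (-0.465363) = 0.349022 substitutions/site.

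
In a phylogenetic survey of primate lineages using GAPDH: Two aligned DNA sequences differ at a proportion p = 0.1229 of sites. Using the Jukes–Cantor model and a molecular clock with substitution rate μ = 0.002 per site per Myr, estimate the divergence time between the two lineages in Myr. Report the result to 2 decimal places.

d = −(3/4) ln(1 − 4p/3) = −0.75 ln(1 − 0.163867) = −0.75 ln(0.836133)
  = −0.75 × (-0.178968) = 0.134226 substitutions/site.
Under a molecular clock d = 2μt, so t = d/(2μ) = 0.134226 / (2 × 0.002) = 33.56 Myr.

33.56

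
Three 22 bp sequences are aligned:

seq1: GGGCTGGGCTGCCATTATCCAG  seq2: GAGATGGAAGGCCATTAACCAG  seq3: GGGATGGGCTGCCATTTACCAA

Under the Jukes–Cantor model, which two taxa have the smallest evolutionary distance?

seq1–seq2: 6/22 differ, p = 0.273, d = 0.339.
seq1–seq3: 4/22 differ, p = 0.182, d = 0.208.
seq2–seq3: 6/22 differ, p = 0.273, d = 0.339.
The smallest distance is between seq1 and seq3.

seq1 and seq3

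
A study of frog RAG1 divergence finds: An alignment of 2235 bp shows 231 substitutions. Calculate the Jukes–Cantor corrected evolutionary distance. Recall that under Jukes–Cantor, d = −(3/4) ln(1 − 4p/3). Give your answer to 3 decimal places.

p = 231/2235 ≈ 0.103356.
d = −(3/4) ln(1 − 4p/3) = −0.75 ln(1 − 0.137808) = −0.75 ln(0.862192)
  = −0.75 × (-0.148277) = 0.111208 substitutions/site.

0.111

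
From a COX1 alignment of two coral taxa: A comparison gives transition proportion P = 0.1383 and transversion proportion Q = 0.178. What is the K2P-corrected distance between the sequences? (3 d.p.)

Under the Kimura two-parameter model, d = −½ ln(1 − 2P − Q) − ¼ ln(1 − 2Q).
1 − 2P − Q = 0.5454, giving −½ ln(0.5454) = 0.303118.
1 − 2Q = 0.644, giving −¼ ln(0.644) = 0.110014.
d = 0.303118 + 0.110014 = 0.413132.

0.413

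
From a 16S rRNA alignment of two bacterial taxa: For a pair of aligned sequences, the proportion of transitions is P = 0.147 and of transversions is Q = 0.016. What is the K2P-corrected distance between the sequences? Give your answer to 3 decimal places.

0.194

Under the Kimura two-parameter model, d = −½ ln(1 − 2P − Q) − ¼ ln(1 − 2Q).
1 − 2P − Q = 0.69, giving −½ ln(0.69) = 0.185532.
1 − 2Q = 0.968, giving −¼ ln(0.968) = 0.008131.
d = 0.185532 + 0.008131 = 0.193663.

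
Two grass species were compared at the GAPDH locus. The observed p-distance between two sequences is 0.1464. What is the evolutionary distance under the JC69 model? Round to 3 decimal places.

d = −(3/4) ln(1 − 4p/3) = −0.75 ln(1 − 0.1952) = −0.75 ln(0.8048)
  = −0.75 × (-0.217161) = 0.162871 substitutions/site.

0.163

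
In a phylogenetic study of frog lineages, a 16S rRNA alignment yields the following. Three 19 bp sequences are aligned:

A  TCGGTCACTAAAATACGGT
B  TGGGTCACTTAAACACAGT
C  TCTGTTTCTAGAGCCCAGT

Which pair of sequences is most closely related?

A and B

A–B: 4/19 differ, p = 0.211, d = 0.247.
A–C: 8/19 differ, p = 0.421, d = 0.618.
B–C: 8/19 differ, p = 0.421, d = 0.618.
The smallest distance is between A and B.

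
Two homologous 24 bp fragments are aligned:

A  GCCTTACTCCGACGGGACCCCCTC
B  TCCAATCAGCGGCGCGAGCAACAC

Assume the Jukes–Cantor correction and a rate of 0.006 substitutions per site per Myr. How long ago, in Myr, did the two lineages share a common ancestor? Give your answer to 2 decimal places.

68.66

The sequences differ at 12 of 24 sites, so p = 12/24 = 0.5.
d = −(3/4) ln(1 − 4p/3) = −0.75 ln(1 − 0.666667) = −0.75 ln(0.333333)
  = −0.75 × (-1.098613) = 0.823960 substitutions/site.
Under a molecular clock d = 2μt, so t = d/(2μ) = 0.823960 / (2 × 0.006) = 68.66 Myr.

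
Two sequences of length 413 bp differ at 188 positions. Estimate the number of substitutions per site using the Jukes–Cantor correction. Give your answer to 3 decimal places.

0.700

p = 188/413 ≈ 0.455206.
d = −(3/4) ln(1 − 4p/3) = −0.75 ln(1 − 0.606941) = −0.75 ln(0.393059)
  = −0.75 × (-0.933796) = 0.700347 substitutions/site.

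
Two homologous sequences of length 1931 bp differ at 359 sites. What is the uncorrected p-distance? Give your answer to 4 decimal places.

p = 359/1931 = 0.185914… ≈ 0.1859 (to 4 d.p.).

0.1859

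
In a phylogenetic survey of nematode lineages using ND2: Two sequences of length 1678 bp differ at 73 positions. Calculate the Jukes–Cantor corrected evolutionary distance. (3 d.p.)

p = 73/1678 ≈ 0.043504.
d = −(3/4) ln(1 − 4p/3) = −0.75 ln(1 − 0.058005) = −0.75 ln(0.941995)
  = −0.75 × (-0.059755) = 0.044816 substitutions/site.

0.045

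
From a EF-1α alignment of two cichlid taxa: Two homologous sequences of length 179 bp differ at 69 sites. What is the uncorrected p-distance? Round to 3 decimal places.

p = 69/179 = 0.385474… ≈ 0.385 (to 3 d.p.).

0.385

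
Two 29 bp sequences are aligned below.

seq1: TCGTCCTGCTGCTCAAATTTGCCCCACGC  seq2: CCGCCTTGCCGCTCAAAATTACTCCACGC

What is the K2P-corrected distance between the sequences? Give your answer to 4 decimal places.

0.3152

Of 29 sites, 6 differences are transitions and 1 are transversions, so P = 6/29 ≈ 0.206897 and Q = 1/29 ≈ 0.034483.
Under the Kimura two-parameter model, d = −½ ln(1 − 2P − Q) − ¼ ln(1 − 2Q).
1 − 2P − Q = 0.551723, giving −½ ln(0.551723) = 0.297355.
1 − 2Q = 0.931034, giving −¼ ln(0.931034) = 0.017865.
d = 0.297355 + 0.017865 = 0.315220.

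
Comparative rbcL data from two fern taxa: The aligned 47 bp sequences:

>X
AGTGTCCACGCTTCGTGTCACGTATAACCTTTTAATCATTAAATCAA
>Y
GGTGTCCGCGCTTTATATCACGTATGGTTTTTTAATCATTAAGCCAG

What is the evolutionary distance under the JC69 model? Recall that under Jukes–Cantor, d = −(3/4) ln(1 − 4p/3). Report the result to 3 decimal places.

The sequences differ at 12 of 47 sites, so p = 12/47 ≈ 0.255319.
d = −(3/4) ln(1 − 4p/3) = −0.75 ln(1 − 0.340425) = −0.75 ln(0.659575)
  = −0.75 × (-0.416160) = 0.312120 substitutions/site.

0.312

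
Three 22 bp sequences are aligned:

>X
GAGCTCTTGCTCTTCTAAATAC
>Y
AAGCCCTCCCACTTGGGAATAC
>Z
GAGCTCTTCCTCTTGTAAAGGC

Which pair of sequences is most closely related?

X–Y: 8/22 differ, p = 0.364, d = 0.497.
X–Z: 4/22 differ, p = 0.182, d = 0.208.
Y–Z: 8/22 differ, p = 0.364, d = 0.497.
The smallest distance is between X and Z.

X and Z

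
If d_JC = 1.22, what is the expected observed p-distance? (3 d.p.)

0.603

p = (3/4)(1 − e^(−4d/3)) = 0.75 × (1 − e^(-1.626667)) = 0.75 × (1 − 0.196584) = 0.602562.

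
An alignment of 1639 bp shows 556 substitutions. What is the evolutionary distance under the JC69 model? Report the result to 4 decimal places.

0.4515

p = 556/1639 ≈ 0.339231.
d = −(3/4) ln(1 − 4p/3) = −0.75 ln(1 − 0.452308) = −0.75 ln(0.547692)
  = −0.75 × (-0.602042) = 0.451532 substitutions/site.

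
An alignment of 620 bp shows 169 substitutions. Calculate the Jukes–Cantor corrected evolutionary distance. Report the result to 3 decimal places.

p = 169/620 ≈ 0.272581.
d = −(3/4) ln(1 − 4p/3) = −0.75 ln(1 − 0.363441) = −0.75 ln(0.636559)
  = −0.75 × (-0.451678) = 0.338759 substitutions/site.

0.339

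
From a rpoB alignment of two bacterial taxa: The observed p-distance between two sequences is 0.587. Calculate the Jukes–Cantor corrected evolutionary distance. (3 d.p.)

d = −(3/4) ln(1 − 4p/3) = −0.75 ln(1 − 0.782667) = −0.75 ln(0.217333)
  = −0.75 × (-1.526325) = 1.144744 substitutions/site.

1.145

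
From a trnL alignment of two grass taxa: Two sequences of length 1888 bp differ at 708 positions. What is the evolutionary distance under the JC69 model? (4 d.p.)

p = 708/1888 = 0.375.
d = −(3/4) ln(1 − 4p/3) = −0.75 ln(1 − 0.5) = −0.75 ln(0.5)
  = −0.75 × (-0.693147) = 0.519860 substitutions/site.

0.5199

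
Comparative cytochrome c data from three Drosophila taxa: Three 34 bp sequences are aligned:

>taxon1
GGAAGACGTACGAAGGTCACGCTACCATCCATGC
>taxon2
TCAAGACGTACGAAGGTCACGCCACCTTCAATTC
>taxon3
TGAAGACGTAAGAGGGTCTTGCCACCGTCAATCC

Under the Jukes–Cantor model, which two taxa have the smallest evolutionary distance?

taxon1–taxon2: 6/34 differ, p = 0.176, d = 0.201.
taxon1–taxon3: 9/34 differ, p = 0.265, d = 0.326.
taxon2–taxon3: 7/34 differ, p = 0.206, d = 0.241.
The smallest distance is between taxon1 and taxon2.

taxon1 and taxon2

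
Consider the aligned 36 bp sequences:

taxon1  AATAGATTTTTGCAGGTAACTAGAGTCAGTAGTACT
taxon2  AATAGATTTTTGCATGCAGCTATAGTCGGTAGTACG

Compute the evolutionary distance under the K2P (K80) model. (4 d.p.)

0.1894

Of 36 sites, 3 differences are transitions and 3 are transversions, so P = 3/36 ≈ 0.083333 and Q = 3/36 ≈ 0.083333.
Under the Kimura two-parameter model, d = −½ ln(1 − 2P − Q) − ¼ ln(1 − 2Q).
1 − 2P − Q = 0.750001, giving −½ ln(0.750001) = 0.143840.
1 − 2Q = 0.833334, giving −¼ ln(0.833334) = 0.045580.
d = 0.143840 + 0.045580 = 0.189420.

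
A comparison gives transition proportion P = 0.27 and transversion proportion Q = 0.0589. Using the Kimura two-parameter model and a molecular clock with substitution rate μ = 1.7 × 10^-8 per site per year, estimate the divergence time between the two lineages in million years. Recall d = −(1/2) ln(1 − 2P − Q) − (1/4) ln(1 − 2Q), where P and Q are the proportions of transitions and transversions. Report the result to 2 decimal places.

Under the Kimura two-parameter model, d = −½ ln(1 − 2P − Q) − ¼ ln(1 − 2Q).
1 − 2P − Q = 0.4011, giving −½ ln(0.4011) = 0.456772.
1 − 2Q = 0.8822, giving −¼ ln(0.8822) = 0.031334.
d = 0.456772 + 0.031334 = 0.488106.
Under a molecular clock d = 2μt, so t = d/(2μ) = 0.488106 / (2 × 1.7 × 10^-8) = 14.36 million years.

14.36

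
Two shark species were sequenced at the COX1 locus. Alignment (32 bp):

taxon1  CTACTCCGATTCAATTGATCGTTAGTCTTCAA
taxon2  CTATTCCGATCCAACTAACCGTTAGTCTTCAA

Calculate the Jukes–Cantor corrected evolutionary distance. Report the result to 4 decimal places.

0.1752

The sequences differ at 5 of 32 sites (4, 11, 15, 17, 19), so p = 5/32 = 0.15625.
d = −(3/4) ln(1 − 4p/3) = −0.75 ln(1 − 0.208333) = −0.75 ln(0.791667)
  = −0.75 × (-0.233614) = 0.175211 substitutions/site.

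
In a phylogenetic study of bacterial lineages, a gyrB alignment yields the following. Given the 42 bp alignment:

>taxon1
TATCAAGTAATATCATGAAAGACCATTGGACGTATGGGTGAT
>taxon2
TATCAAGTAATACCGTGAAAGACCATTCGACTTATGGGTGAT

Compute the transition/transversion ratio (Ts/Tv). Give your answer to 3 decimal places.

Transitions are A↔G and C↔T; transversions are all other mismatches.
Transitions: 2. Transversions: 2.
R = 2/2 = 1.000.

1.000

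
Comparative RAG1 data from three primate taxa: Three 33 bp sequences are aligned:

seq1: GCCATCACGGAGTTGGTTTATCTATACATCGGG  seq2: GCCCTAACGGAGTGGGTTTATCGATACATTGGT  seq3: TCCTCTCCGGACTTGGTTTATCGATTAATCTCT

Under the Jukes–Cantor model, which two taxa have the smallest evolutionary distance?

seq1 and seq2

seq1–seq2: 6/33 differ, p = 0.182, d = 0.208.
seq1–seq3: 12/33 differ, p = 0.364, d = 0.497.
seq2–seq3: 12/33 differ, p = 0.364, d = 0.497.
The smallest distance is between seq1 and seq2.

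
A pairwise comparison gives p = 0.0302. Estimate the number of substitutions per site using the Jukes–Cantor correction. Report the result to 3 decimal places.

0.031

d = −(3/4) ln(1 − 4p/3) = −0.75 ln(1 − 0.040267) = −0.75 ln(0.959733)
  = −0.75 × (-0.041100) = 0.030825 substitutions/site.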